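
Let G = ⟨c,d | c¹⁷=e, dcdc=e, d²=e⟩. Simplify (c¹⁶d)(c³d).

Compute (c¹⁶d) · (c³d) by multiplying left to right and reducing via the relations at each step:
  (c¹⁶d) · c³ = c¹³d
  (c¹³d) · d = c¹³

Answer: c¹³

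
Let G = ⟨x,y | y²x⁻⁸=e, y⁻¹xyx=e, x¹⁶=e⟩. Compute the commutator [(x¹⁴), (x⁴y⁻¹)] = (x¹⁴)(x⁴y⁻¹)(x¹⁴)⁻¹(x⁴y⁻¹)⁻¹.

[(x¹⁴), (x⁴y⁻¹)] = (x¹⁴)·(x⁴y⁻¹)·(x¹⁴)⁻¹·(x⁴y⁻¹)⁻¹.
  (x¹⁴) · (x⁴y⁻¹) = x²y⁻¹
  (x²y⁻¹) · (x²) = y⁻¹
  (y⁻¹) · (x⁴y) = x¹²

Answer: x¹²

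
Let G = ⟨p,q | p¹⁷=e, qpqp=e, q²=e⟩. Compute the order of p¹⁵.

Compute successive powers until reaching e:
  (p¹⁵)¹ = p¹⁵, (p¹⁵)² = p¹³, (p¹⁵)³ = p¹¹, (p¹⁵)⁴ = p⁹, (p¹⁵)⁵ = p⁷, (p¹⁵)⁶ = p⁵, (p¹⁵)⁷ = p³, (p¹⁵)⁸ = p, (p¹⁵)⁹ = p¹⁶, (p¹⁵)¹⁰ = p¹⁴, (p¹⁵)¹¹ = p¹², (p¹⁵)¹² = p¹⁰, (p¹⁵)¹³ = p⁸, (p¹⁵)¹⁴ = p⁶, (p¹⁵)¹⁵ = p⁴, (p¹⁵)¹⁶ = p², (p¹⁵)¹⁷ = e.
The smallest positive k with (p¹⁵)ᵏ = e is 17.

Answer: 17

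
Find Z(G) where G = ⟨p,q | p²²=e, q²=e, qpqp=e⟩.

An element z ∈ Z(G) iff z commutes with every generator.
For example p¹¹ is central: (p¹¹)·p = p¹² = p·(p¹¹); (p¹¹)·q = p¹¹q = q·(p¹¹).
Whereas p ∉ Z(G) since p·q = pq ≠ p²¹q = q·p.
Checking each of the 44 elements this way gives Z(G) = {e, p¹¹}, of order 2.

Answer: {e, p¹¹}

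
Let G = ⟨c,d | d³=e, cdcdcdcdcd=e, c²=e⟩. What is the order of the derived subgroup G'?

G' = [G, G] is generated by all commutators. The generator-pair commutators are: [c, d] = cdcd².
The subgroup they normally generate is {e, c, d, d², cd, cdc, cdcd, cdcdc, d²cd²c, d²cd², d²c, cd², dc, dcd, dcdc, cd²cd²c, cd²cd², cd²c, d²cd, d²cdc, d²cdcd, dcd²cd², dcd²c, dcd², cdcd², cd²cd, cd²cdc, cd²cdcd, cdcd²cd², cdcd²c, d²cd²cd, cdcd²cd, cdcd²cdc, cdcd²cdcd, d²cd²cdcd², d²cd²cdc, d²cd²cdcd, d²cdcd²cd², d²cdcd²c, d²cdcd², dcdcd², dcd²cd, dcd²cdc, dcd²cdcd, dcdcd²cd², dcdcd²c, dcdcd²cd, cd²cdcd²cd², cd²cdcd²c, cd²cdcd², d²cdcd²cd, d²cdcd²cdc, dcd²cdcd²c, dcd²cdcd², cd²cdcd²cd, cd²cdcd²cdc, cdcd²cdcd²c, cdcd²cdcd², cdcd²cdcd²cd, dcd²cdcd²cd}, of order 60.
Check: |G/G'| = 60/60 = 1 is the order of the abelianisation.

Answer: 60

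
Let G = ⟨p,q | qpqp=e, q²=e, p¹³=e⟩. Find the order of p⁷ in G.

Compute successive powers until reaching e:
  (p⁷)¹ = p⁷, (p⁷)² = p, (p⁷)³ = p⁸, (p⁷)⁴ = p², (p⁷)⁵ = p⁹, (p⁷)⁶ = p³, (p⁷)⁷ = p¹⁰, (p⁷)⁸ = p⁴, (p⁷)⁹ = p¹¹, (p⁷)¹⁰ = p⁵, (p⁷)¹¹ = p¹², (p⁷)¹² = p⁶, (p⁷)¹³ = e.
The smallest positive k with (p⁷)ᵏ = e is 13.

Answer: 13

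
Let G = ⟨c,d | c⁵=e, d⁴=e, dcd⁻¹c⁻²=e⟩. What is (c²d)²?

Compute successive powers of (c²d), reducing at each step:
  (c²d)²: (c²d) · c² = cd;   (cd) · d = cd²

Answer: cd²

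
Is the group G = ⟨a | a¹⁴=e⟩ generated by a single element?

|G| = 14. The element a has order 14 (its powers give 14 distinct elements), so ⟨a⟩ = G and G is cyclic.

Answer: Yes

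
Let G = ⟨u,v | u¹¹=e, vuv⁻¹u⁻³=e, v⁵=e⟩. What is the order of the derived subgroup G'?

G' = [G, G] is generated by all commutators. The generator-pair commutators are: [u, v] = u⁹.
The subgroup they normally generate is {e, u, u², u³, u⁴, u⁵, u⁶, u⁷, u⁸, u⁹, u¹⁰}, of order 11.
Check: |G/G'| = 55/11 = 5 is the order of the abelianisation.

Answer: 11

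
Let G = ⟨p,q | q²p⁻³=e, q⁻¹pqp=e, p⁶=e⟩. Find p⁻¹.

The order of p is 6 (smallest k with pᵏ = e), so p⁻¹ = p⁵ = p⁵.
Check: p · (p⁵) → p · p⁵ = e, giving e as required.

Answer: p⁵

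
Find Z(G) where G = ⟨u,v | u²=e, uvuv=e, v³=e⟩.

An element z ∈ Z(G) iff z commutes with every generator.
For example e is central: e·u = u = u·e; e·v = v = v·e.
Whereas u ∉ Z(G) since u·v = uv ≠ uv² = v·u.
Checking each of the 6 elements this way gives Z(G) = {e}, of order 1.

Answer: {e}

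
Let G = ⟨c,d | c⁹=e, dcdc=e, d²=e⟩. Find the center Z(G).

An element z ∈ Z(G) iff z commutes with every generator.
For example e is central: e·c = c = c·e; e·d = d = d·e.
Whereas c ∉ Z(G) since c·d = cd ≠ c⁸d = d·c.
Checking each of the 18 elements this way gives Z(G) = {e}, of order 1.

Answer: {e}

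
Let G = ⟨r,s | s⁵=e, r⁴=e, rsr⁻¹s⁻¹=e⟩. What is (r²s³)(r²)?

Compute (r²s³) · (r²) by multiplying left to right and reducing via the relations at each step:
  (r²s³) · r² = s³

Answer: s³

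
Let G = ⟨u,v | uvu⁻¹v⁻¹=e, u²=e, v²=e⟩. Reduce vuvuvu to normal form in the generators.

Multiply left to right, reducing at each step:
  v · u = uv
  (uv) · v = u
  u · u = e
  e · v = v
  v · u = uv

Answer: uv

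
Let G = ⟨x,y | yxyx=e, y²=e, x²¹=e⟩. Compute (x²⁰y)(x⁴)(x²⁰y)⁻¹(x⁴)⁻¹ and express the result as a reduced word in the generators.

[(x²⁰y), (x⁴)] = (x²⁰y)·(x⁴)·(x²⁰y)⁻¹·(x⁴)⁻¹.
  (x²⁰y) · (x⁴) = x¹⁶y
  (x¹⁶y) · (x²⁰y) = x¹⁷
  (x¹⁷) · (x¹⁷) = x¹³

Answer: x¹³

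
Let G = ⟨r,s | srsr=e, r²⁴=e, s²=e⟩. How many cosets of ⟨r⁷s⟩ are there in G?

First find ord(r⁷s) by computing successive powers:
  (r⁷s)¹ = r⁷s, (r⁷s)² = e.
So |⟨r⁷s⟩| = ord(r⁷s) = 2. With |G| = 48, by Lagrange [G : ⟨r⁷s⟩] = 48/2 = 24.

Answer: 24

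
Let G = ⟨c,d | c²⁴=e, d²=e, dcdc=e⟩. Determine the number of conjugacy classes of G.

The conjugacy classes (representative and size) are:
  [e] (size 1), [c²³] (size 2), [c²] (size 2), [c³] (size 2), [c²⁰] (size 2), [c¹⁹] (size 2), [c⁶] (size 2), [c⁷] (size 2), [c⁸] (size 2), [c⁹] (size 2), [c¹⁴] (size 2), [c¹¹] (size 2), [c¹²] (size 1), [c⁴d] (size 12), [c⁵d] (size 12).
Class equation: 1 + 2 + 2 + 2 + 2 + 2 + 2 + 2 + 2 + 2 + 2 + 2 + 1 + 12 + 12 = 48 = |G|. So G has 15 conjugacy classes.

Answer: 15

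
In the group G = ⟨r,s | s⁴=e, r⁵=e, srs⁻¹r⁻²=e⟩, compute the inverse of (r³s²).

The order of (r³s²) is 2 (smallest k with (r³s²)ᵏ = e), so (r³s²)⁻¹ = (r³s²)¹ = r³s².
Check: (r³s²) · (r³s²) → (r³s²) · r³ = s²;   (s²) · s² = e, giving e as required.

Answer: r³s²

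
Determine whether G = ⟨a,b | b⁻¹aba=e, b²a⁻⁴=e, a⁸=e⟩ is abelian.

a·b = ab but b·a = a³b⁻¹, so a·b ≠ b·a and G is not abelian.

Answer: No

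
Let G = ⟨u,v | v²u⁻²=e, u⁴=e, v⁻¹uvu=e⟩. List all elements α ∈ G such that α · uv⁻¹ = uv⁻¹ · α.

⟨uv⁻¹⟩ ⊆ C_G(uv⁻¹) since powers of uv⁻¹ commute with uv⁻¹; so |C_G(uv⁻¹)| ≥ |⟨uv⁻¹⟩| = 4.
By orbit–stabilizer, |C_G(uv⁻¹)| = |G| / |conj. class of uv⁻¹| = 8 / 2 = 4.
The 4 elements commuting with uv⁻¹ are {e, u², uv, uv⁻¹}.

Answer: {e, u², uv, uv⁻¹}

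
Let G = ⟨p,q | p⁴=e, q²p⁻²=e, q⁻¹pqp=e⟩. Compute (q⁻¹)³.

Compute successive powers of (q⁻¹), reducing at each step:
  (q⁻¹)²: (q⁻¹) · q⁻¹ = p²
  (q⁻¹)³: (p²) · q⁻¹ = q

Answer: q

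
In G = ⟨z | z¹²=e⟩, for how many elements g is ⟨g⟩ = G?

G is cyclic of order 12. An element generates G iff its order is 12, and a cyclic group of order 12 has exactly φ(12) = 4 such elements.

Answer: 4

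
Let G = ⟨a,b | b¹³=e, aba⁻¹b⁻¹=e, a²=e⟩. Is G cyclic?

|G| = 26. The element ab has order 26 (its powers give 26 distinct elements), so ⟨ab⟩ = G and G is cyclic.

Answer: Yes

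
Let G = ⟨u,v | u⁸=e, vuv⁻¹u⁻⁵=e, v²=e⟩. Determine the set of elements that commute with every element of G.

An element z ∈ Z(G) iff z commutes with every generator.
For example u² is central: (u²)·u = u³ = u·(u²); (u²)·v = u²v = v·(u²).
Whereas u ∉ Z(G) since u·v = uv ≠ u⁵v = v·u.
Checking each of the 16 elements this way gives Z(G) = {e, u², u⁴, u⁶}, of order 4.

Answer: {e, u², u⁴, u⁶}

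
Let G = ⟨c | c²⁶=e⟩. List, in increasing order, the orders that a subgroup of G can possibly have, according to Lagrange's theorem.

|G| = 26 = 2 · 13. By Lagrange's theorem the order of any subgroup divides 26; the divisors of 26 are 1, 2, 13, 26.

Answer: 1, 2, 13, 26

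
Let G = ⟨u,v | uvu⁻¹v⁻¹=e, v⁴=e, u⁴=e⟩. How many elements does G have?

Enumerate words in the generators, reducing via the relations: the distinct elements are
  {e, u, v, uv, u², u³, v², v³, uv², uv³, u²v, u³v, u²v², u²v³, u³v², u³v³}.
No further products give new elements, so |G| = 16.

Answer: 16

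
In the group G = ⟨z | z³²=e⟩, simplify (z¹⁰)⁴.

Compute successive powers of (z¹⁰), reducing at each step:
  (z¹⁰)²: (z¹⁰) · z¹⁰ = z²⁰
  (z¹⁰)³: (z²⁰) · z¹⁰ = z³⁰
  (z¹⁰)⁴: (z³⁰) · z¹⁰ = z⁸

Answer: z⁸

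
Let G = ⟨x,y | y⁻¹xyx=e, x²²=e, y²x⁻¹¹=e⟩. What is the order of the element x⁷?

Compute successive powers until reaching e:
  (x⁷)¹ = x⁷, (x⁷)² = x¹⁴, (x⁷)³ = x²¹, (x⁷)⁴ = x⁶, (x⁷)⁵ = x¹³, (x⁷)⁶ = x²⁰, (x⁷)⁷ = x⁵, (x⁷)⁸ = x¹², (x⁷)⁹ = x¹⁹, (x⁷)¹⁰ = x⁴, (x⁷)¹¹ = x¹¹, (x⁷)¹² = x¹⁸, (x⁷)¹³ = x³, (x⁷)¹⁴ = x¹⁰, (x⁷)¹⁵ = x¹⁷, (x⁷)¹⁶ = x², (x⁷)¹⁷ = x⁹, (x⁷)¹⁸ = x¹⁶, (x⁷)¹⁹ = x, (x⁷)²⁰ = x⁸, (x⁷)²¹ = x¹⁵, (x⁷)²² = e.
The smallest positive k with (x⁷)ᵏ = e is 22.

Answer: 22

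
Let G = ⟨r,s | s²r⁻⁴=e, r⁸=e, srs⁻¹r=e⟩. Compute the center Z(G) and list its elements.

An element z ∈ Z(G) iff z commutes with every generator.
For example r⁴ is central: (r⁴)·r = r⁵ = r·(r⁴); (r⁴)·s = s⁻¹ = s·(r⁴).
Whereas r ∉ Z(G) since r·s = rs ≠ r³s⁻¹ = s·r.
Checking each of the 16 elements this way gives Z(G) = {e, r⁴}, of order 2.

Answer: {e, r⁴}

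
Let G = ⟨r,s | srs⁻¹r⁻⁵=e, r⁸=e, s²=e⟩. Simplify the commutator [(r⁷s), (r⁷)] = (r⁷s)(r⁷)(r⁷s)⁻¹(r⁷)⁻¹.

[(r⁷s), (r⁷)] = (r⁷s)·(r⁷)·(r⁷s)⁻¹·(r⁷)⁻¹.
  (r⁷s) · (r⁷) = r²s
  (r²s) · (r⁵s) = r³
  (r³) · r = r⁴

Answer: r⁴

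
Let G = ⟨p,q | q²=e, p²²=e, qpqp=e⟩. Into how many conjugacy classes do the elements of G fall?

The conjugacy classes (representative and size) are:
  [e] (size 1), [p] (size 2), [p²] (size 2), [p¹⁹] (size 2), [p⁴] (size 2), [p⁵] (size 2), [p⁶] (size 2), [p⁷] (size 2), [p⁸] (size 2), [p¹³] (size 2), [p¹⁰] (size 2), [p¹¹] (size 1), [p⁶q] (size 11), [pq] (size 11).
Class equation: 1 + 2 + 2 + 2 + 2 + 2 + 2 + 2 + 2 + 2 + 2 + 1 + 11 + 11 = 44 = |G|. So G has 14 conjugacy classes.

Answer: 14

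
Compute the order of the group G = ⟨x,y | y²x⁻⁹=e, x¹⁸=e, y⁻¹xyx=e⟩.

Enumerate words in the generators, reducing via the relations: the distinct elements are
  {e, x, y, xy, x², x³, x⁴, x⁵, x⁶, x⁷, x⁸, x⁹, x²y, x³y, x¹², x¹³, x¹¹, x¹⁰, x¹⁴, x¹⁵, x¹⁶, x¹⁷, x⁴y, x⁵y, x⁶y, x⁷y, x⁸y, y⁻¹, xy⁻¹, x²y⁻¹, x³y⁻¹, x⁴y⁻¹, x⁵y⁻¹, x⁶y⁻¹, x⁷y⁻¹, x⁸y⁻¹}.
No further products give new elements, so |G| = 36.

Answer: 36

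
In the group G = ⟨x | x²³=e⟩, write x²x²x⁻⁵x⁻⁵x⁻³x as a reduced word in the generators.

Multiply left to right, reducing at each step:
  (x²) · x² = x⁴
  (x⁴) · x⁻⁵ = x²²
  (x²²) · x⁻⁵ = x¹⁷
  (x¹⁷) · x⁻³ = x¹⁴
  (x¹⁴) · x = x¹⁵

Answer: x¹⁵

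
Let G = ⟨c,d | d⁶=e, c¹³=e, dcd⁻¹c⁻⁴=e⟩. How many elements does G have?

Enumerate words in the generators, reducing via the relations: the distinct elements are
  {c, d, e, cd, c², c³, c⁴, c⁵, c⁶, c⁷, c⁸, c⁹, d², d³, d⁴, d⁵, cd², cd³, cd⁴, cd⁵, c²d, c³d, c¹², c¹¹, c¹⁰, c⁴d, c⁵d, c⁶d, c⁷d, c⁸d, c⁹d, c²d², c²d³, c²d⁴, c²d⁵, c³d², c³d³, c³d⁴, c³d⁵, c¹²d, c¹¹d, c¹⁰d, c⁴d², c⁴d³, c⁴d⁴, c⁴d⁵, c⁵d², c⁵d³, c⁵d⁴, c⁵d⁵, c⁶d², c⁶d³, c⁶d⁴, c⁶d⁵, c⁷d², c⁷d³, c⁷d⁴, c⁷d⁵, c⁸d², c⁸d³, c⁸d⁴, c⁸d⁵, c⁹d², c⁹d³, c⁹d⁴, c⁹d⁵, c¹²d², c¹²d³, c¹²d⁴, c¹²d⁵, c¹¹d², c¹¹d³, c¹¹d⁴, c¹¹d⁵, c¹⁰d², c¹⁰d³, c¹⁰d⁴, c¹⁰d⁵}.
No further products give new elements, so |G| = 78.

Answer: 78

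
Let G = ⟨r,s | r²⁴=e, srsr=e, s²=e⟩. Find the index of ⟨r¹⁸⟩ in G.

First find ord(r¹⁸) by computing successive powers:
  (r¹⁸)¹ = r¹⁸, (r¹⁸)² = r¹², (r¹⁸)³ = r⁶, (r¹⁸)⁴ = e.
So |⟨r¹⁸⟩| = ord(r¹⁸) = 4. With |G| = 48, by Lagrange [G : ⟨r¹⁸⟩] = 48/4 = 12.

Answer: 12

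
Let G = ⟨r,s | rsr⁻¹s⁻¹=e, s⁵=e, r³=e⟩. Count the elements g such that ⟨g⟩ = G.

G is cyclic of order 15. An element generates G iff its order is 15, and a cyclic group of order 15 has exactly φ(15) = 8 such elements.

Answer: 8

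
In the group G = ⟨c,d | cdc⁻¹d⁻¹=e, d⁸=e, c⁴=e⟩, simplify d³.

Compute successive powers of d, reducing at each step:
  d²: d · d = d²
  d³: (d²) · d = d³

Answer: d³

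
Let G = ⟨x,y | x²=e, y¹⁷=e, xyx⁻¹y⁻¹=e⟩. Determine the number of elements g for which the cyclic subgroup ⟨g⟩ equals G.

G is cyclic of order 34. An element generates G iff its order is 34, and a cyclic group of order 34 has exactly φ(34) = 16 such elements.

Answer: 16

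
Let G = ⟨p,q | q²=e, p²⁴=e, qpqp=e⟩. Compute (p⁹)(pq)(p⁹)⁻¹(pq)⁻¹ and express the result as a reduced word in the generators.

[(p⁹), (pq)] = (p⁹)·(pq)·(p⁹)⁻¹·(pq)⁻¹.
  (p⁹) · (pq) = p¹⁰q
  (p¹⁰q) · (p¹⁵) = p¹⁹q
  (p¹⁹q) · (pq) = p¹⁸

Answer: p¹⁸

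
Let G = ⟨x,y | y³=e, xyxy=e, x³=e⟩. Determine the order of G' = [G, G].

G' = [G, G] is generated by all commutators. The generator-pair commutators are: [x, y] = xy²x.
The subgroup they normally generate is {e, xy, x²y², xy²x}, of order 4.
Check: |G/G'| = 12/4 = 3 is the order of the abelianisation.

Answer: 4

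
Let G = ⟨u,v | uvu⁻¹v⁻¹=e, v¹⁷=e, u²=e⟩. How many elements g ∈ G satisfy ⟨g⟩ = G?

G is cyclic of order 34. An element generates G iff its order is 34, and a cyclic group of order 34 has exactly φ(34) = 16 such elements.

Answer: 16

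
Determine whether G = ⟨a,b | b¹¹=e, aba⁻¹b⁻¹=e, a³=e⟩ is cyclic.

|G| = 33. The element ab has order 33 (its powers give 33 distinct elements), so ⟨ab⟩ = G and G is cyclic.

Answer: Yes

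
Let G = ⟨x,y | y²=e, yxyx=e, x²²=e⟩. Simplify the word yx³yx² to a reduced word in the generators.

Multiply left to right, reducing at each step:
  y · x³ = x¹⁹y
  (x¹⁹y) · y = x¹⁹
  (x¹⁹) · x² = x²¹

Answer: x²¹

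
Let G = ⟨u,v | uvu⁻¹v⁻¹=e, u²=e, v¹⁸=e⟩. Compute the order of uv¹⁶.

Compute successive powers until reaching e:
  (uv¹⁶)¹ = uv¹⁶, (uv¹⁶)² = v¹⁴, (uv¹⁶)³ = uv¹², (uv¹⁶)⁴ = v¹⁰, (uv¹⁶)⁵ = uv⁸, (uv¹⁶)⁶ = v⁶, (uv¹⁶)⁷ = uv⁴, (uv¹⁶)⁸ = v², (uv¹⁶)⁹ = u, (uv¹⁶)¹⁰ = v¹⁶, (uv¹⁶)¹¹ = uv¹⁴, (uv¹⁶)¹² = v¹², (uv¹⁶)¹³ = uv¹⁰, (uv¹⁶)¹⁴ = v⁸, (uv¹⁶)¹⁵ = uv⁶, (uv¹⁶)¹⁶ = v⁴, (uv¹⁶)¹⁷ = uv², (uv¹⁶)¹⁸ = e.
The smallest positive k with (uv¹⁶)ᵏ = e is 18.

Answer: 18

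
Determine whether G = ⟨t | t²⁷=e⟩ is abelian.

G has a single generator, so G is cyclic and hence abelian.

Answer: Yes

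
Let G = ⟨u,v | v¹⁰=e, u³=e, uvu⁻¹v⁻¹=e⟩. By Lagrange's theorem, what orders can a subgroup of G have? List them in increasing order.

|G| = 30 = 2 · 3 · 5. By Lagrange's theorem the order of any subgroup divides 30; the divisors of 30 are 1, 2, 3, 5, 6, 10, 15, 30.

Answer: 1, 2, 3, 5, 6, 10, 15, 30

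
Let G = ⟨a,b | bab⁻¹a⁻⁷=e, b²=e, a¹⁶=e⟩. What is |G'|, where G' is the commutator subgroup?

G' = [G, G] is generated by all commutators. The generator-pair commutators are: [a, b] = a¹⁰.
The subgroup they normally generate is {e, a², a⁴, a⁶, a⁸, a¹⁰, a¹², a¹⁴}, of order 8.
Check: |G/G'| = 32/8 = 4 is the order of the abelianisation.

Answer: 8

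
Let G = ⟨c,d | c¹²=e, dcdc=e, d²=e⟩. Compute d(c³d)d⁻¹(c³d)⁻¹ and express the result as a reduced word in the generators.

[d, (c³d)] = d·(c³d)·d⁻¹·(c³d)⁻¹.
  d · (c³d) = c⁹
  (c⁹) · d = c⁹d
  (c⁹d) · (c³d) = c⁶

Answer: c⁶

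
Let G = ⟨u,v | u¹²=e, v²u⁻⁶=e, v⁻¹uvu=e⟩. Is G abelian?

u·v = uv but v·u = u⁵v⁻¹, so u·v ≠ v·u and G is not abelian.

Answer: No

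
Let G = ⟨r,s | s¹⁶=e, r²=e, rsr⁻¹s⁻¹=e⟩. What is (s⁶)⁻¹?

The order of (s⁶) is 8 (smallest k with (s⁶)ᵏ = e), so (s⁶)⁻¹ = (s⁶)⁷ = s¹⁰.
Check: (s⁶) · (s¹⁰) → (s⁶) · s¹⁰ = e, giving e as required.

Answer: s¹⁰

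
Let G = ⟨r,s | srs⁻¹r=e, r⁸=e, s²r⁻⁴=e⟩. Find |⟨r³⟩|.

|⟨r³⟩| equals the order of r³. Compute successive powers until reaching e:
  (r³)¹ = r³, (r³)² = r⁶, (r³)³ = r, (r³)⁴ = r⁴, (r³)⁵ = r⁷, (r³)⁶ = r², (r³)⁷ = r⁵, (r³)⁸ = e.
The smallest positive k with (r³)ᵏ = e is 8, so |⟨r³⟩| = 8.

Answer: 8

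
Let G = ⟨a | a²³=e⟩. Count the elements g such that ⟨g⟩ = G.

G is cyclic of order 23. An element generates G iff its order is 23, and a cyclic group of order 23 has exactly φ(23) = 22 such elements.

Answer: 22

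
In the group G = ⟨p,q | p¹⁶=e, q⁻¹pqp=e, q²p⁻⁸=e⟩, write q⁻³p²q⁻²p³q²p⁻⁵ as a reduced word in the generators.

Multiply left to right, reducing at each step:
  q · p² = p⁶q⁻¹
  (p⁶q⁻¹) · q⁻² = p⁶q
  (p⁶q) · p³ = p³q
  (p³q) · q² = p³q⁻¹
  (p³q⁻¹) · p⁻⁵ = q

Answer: q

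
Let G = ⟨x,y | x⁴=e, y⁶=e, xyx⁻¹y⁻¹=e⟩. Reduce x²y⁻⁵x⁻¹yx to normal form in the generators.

Multiply left to right, reducing at each step:
  (x²) · y⁻⁵ = x²y
  (x²y) · x⁻¹ = xy
  (xy) · y = xy²
  (xy²) · x = x²y²

Answer: x²y²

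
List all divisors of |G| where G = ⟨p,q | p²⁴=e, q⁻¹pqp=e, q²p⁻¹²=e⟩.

|G| = 48 = 2⁴ · 3. By Lagrange's theorem the order of any subgroup divides 48; the divisors of 48 are 1, 2, 3, 4, 6, 8, 12, 16, 24, 48.

Answer: 1, 2, 3, 4, 6, 8, 12, 16, 24, 48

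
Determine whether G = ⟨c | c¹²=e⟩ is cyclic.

|G| = 12. The element c has order 12 (its powers give 12 distinct elements), so ⟨c⟩ = G and G is cyclic.

Answer: Yes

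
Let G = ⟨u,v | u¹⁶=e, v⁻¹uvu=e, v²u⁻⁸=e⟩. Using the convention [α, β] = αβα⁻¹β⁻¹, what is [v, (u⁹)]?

[v, (u⁹)] = v·(u⁹)·v⁻¹·(u⁹)⁻¹.
  v · (u⁹) = u⁷v
  (u⁷v) · (v⁻¹) = u⁷
  (u⁷) · (u⁷) = u¹⁴

Answer: u¹⁴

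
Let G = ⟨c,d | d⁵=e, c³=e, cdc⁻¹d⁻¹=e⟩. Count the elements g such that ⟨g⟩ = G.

G is cyclic of order 15. An element generates G iff its order is 15, and a cyclic group of order 15 has exactly φ(15) = 8 such elements.

Answer: 8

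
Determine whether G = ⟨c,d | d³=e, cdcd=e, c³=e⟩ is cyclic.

Every cyclic group is abelian. But c·d = cd while d·c = c²d², so c·d ≠ d·c and G is not abelian. Hence G is not cyclic.

Answer: No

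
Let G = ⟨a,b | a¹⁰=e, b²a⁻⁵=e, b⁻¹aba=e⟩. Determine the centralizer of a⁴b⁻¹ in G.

⟨a⁴b⁻¹⟩ ⊆ C_G(a⁴b⁻¹) since powers of a⁴b⁻¹ commute with a⁴b⁻¹; so |C_G(a⁴b⁻¹)| ≥ |⟨a⁴b⁻¹⟩| = 4.
By orbit–stabilizer, |C_G(a⁴b⁻¹)| = |G| / |conj. class of a⁴b⁻¹| = 20 / 5 = 4.
The 4 elements commuting with a⁴b⁻¹ are {e, a⁵, a⁴b, a⁴b⁻¹}.

Answer: {e, a⁵, a⁴b, a⁴b⁻¹}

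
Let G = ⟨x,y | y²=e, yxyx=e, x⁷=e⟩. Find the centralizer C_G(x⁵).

⟨x⁵⟩ ⊆ C_G(x⁵) since powers of x⁵ commute with x⁵; so |C_G(x⁵)| ≥ |⟨x⁵⟩| = 7.
By orbit–stabilizer, |C_G(x⁵)| = |G| / |conj. class of x⁵| = 14 / 2 = 7.
The 7 elements commuting with x⁵ are {e, x, x², x³, x⁴, x⁵, x⁶}.

Answer: {e, x, x², x³, x⁴, x⁵, x⁶}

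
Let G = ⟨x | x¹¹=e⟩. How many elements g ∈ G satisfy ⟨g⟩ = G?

G is cyclic of order 11. An element generates G iff its order is 11, and a cyclic group of order 11 has exactly φ(11) = 10 such elements.

Answer: 10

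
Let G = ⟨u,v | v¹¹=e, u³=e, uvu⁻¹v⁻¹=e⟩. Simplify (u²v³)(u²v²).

Compute (u²v³) · (u²v²) by multiplying left to right and reducing via the relations at each step:
  (u²v³) · u² = uv³
  (uv³) · v² = uv⁵

Answer: uv⁵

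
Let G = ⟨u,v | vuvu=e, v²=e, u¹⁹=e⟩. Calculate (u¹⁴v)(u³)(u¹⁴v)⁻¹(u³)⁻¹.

[(u¹⁴v), (u³)] = (u¹⁴v)·(u³)·(u¹⁴v)⁻¹·(u³)⁻¹.
  (u¹⁴v) · (u³) = u¹¹v
  (u¹¹v) · (u¹⁴v) = u¹⁶
  (u¹⁶) · (u¹⁶) = u¹³

Answer: u¹³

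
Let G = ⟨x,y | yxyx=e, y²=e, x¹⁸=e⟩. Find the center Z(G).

An element z ∈ Z(G) iff z commutes with every generator.
For example x⁹ is central: (x⁹)·x = x¹⁰ = x·(x⁹); (x⁹)·y = x⁹y = y·(x⁹).
Whereas x ∉ Z(G) since x·y = xy ≠ x¹⁷y = y·x.
Checking each of the 36 elements this way gives Z(G) = {e, x⁹}, of order 2.

Answer: {e, x⁹}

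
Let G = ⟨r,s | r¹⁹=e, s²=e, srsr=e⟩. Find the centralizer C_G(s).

⟨s⟩ ⊆ C_G(s) since powers of s commute with s; so |C_G(s)| ≥ |⟨s⟩| = 2.
By orbit–stabilizer, |C_G(s)| = |G| / |conj. class of s| = 38 / 19 = 2.
The 2 elements commuting with s are {e, s}.

Answer: {e, s}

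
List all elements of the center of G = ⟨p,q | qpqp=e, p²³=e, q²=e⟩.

An element z ∈ Z(G) iff z commutes with every generator.
For example e is central: e·p = p = p·e; e·q = q = q·e.
Whereas p ∉ Z(G) since p·q = pq ≠ p²²q = q·p.
Checking each of the 46 elements this way gives Z(G) = {e}, of order 1.

Answer: {e}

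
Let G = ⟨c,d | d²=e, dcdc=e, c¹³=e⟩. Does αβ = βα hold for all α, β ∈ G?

c·d = cd but d·c = c¹²d, so c·d ≠ d·c and G is not abelian.

Answer: No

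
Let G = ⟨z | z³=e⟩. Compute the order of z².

Compute successive powers until reaching e:
  (z²)¹ = z², (z²)² = z, (z²)³ = e.
The smallest positive k with (z²)ᵏ = e is 3.

Answer: 3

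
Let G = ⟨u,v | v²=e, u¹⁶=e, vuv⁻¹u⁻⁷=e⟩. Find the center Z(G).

An element z ∈ Z(G) iff z commutes with every generator.
For example u⁸ is central: (u⁸)·u = u⁹ = u·(u⁸); (u⁸)·v = u⁸v = v·(u⁸).
Whereas u ∉ Z(G) since u·v = uv ≠ u⁷v = v·u.
Checking each of the 32 elements this way gives Z(G) = {e, u⁸}, of order 2.

Answer: {e, u⁸}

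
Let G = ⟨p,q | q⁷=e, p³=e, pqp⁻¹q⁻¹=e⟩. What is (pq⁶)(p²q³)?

Compute (pq⁶) · (p²q³) by multiplying left to right and reducing via the relations at each step:
  (pq⁶) · p² = q⁶
  (q⁶) · q³ = q²

Answer: q²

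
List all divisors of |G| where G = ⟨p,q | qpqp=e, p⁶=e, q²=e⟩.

|G| = 12 = 2² · 3. By Lagrange's theorem the order of any subgroup divides 12; the divisors of 12 are 1, 2, 3, 4, 6, 12.

Answer: 1, 2, 3, 4, 6, 12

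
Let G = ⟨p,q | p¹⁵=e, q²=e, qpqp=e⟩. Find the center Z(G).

An element z ∈ Z(G) iff z commutes with every generator.
For example e is central: e·p = p = p·e; e·q = q = q·e.
Whereas p ∉ Z(G) since p·q = pq ≠ p¹⁴q = q·p.
Checking each of the 30 elements this way gives Z(G) = {e}, of order 1.

Answer: {e}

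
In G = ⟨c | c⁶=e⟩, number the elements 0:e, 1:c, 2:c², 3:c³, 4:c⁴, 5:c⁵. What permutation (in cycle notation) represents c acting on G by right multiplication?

(0 1 2 3 4 5)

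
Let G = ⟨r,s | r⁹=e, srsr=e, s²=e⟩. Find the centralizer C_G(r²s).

⟨r²s⟩ ⊆ C_G(r²s) since powers of r²s commute with r²s; so |C_G(r²s)| ≥ |⟨r²s⟩| = 2.
By orbit–stabilizer, |C_G(r²s)| = |G| / |conj. class of r²s| = 18 / 9 = 2.
The 2 elements commuting with r²s are {e, r²s}.

Answer: {e, r²s}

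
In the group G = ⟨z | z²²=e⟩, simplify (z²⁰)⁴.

Compute successive powers of (z²⁰), reducing at each step:
  (z²⁰)²: (z²⁰) · z²⁰ = z¹⁸
  (z²⁰)³: (z¹⁸) · z²⁰ = z¹⁶
  (z²⁰)⁴: (z¹⁶) · z²⁰ = z¹⁴

Answer: z¹⁴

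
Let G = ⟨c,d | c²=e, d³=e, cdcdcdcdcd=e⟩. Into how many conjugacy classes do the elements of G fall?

The conjugacy classes (representative and size) are:
  [e] (size 1), [cdcd²cdcd²c] (size 15), [dcdcd²c] (size 20), [cd²cd²c] (size 12), [d²cdcd²] (size 12).
Class equation: 1 + 15 + 20 + 12 + 12 = 60 = |G|. So G has 5 conjugacy classes.

Answer: 5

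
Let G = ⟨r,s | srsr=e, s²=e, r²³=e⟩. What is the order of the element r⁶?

Compute successive powers until reaching e:
  (r⁶)¹ = r⁶, (r⁶)² = r¹², (r⁶)³ = r¹⁸, (r⁶)⁴ = r, (r⁶)⁵ = r⁷, (r⁶)⁶ = r¹³, (r⁶)⁷ = r¹⁹, (r⁶)⁸ = r², (r⁶)⁹ = r⁸, (r⁶)¹⁰ = r¹⁴, (r⁶)¹¹ = r²⁰, (r⁶)¹² = r³, (r⁶)¹³ = r⁹, (r⁶)¹⁴ = r¹⁵, (r⁶)¹⁵ = r²¹, (r⁶)¹⁶ = r⁴, (r⁶)¹⁷ = r¹⁰, (r⁶)¹⁸ = r¹⁶, (r⁶)¹⁹ = r²², (r⁶)²⁰ = r⁵, (r⁶)²¹ = r¹¹, (r⁶)²² = r¹⁷, (r⁶)²³ = e.
The smallest positive k with (r⁶)ᵏ = e is 23.

Answer: 23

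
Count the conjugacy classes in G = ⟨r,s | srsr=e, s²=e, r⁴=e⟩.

The conjugacy classes (representative and size) are:
  [e] (size 1), [r] (size 2), [r²] (size 1), [r²s] (size 2), [r³s] (size 2).
Class equation: 1 + 2 + 1 + 2 + 2 = 8 = |G|. So G has 5 conjugacy classes.

Answer: 5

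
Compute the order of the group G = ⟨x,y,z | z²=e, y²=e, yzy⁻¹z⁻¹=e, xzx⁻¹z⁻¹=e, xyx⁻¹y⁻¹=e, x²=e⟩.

Enumerate words in the generators, reducing via the relations: the distinct elements are
  {e, x, y, z, xy, xz, yz, xyz}.
No further products give new elements, so |G| = 8.

Answer: 8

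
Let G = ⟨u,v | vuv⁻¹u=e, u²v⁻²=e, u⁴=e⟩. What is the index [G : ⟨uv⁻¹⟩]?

First find ord(uv⁻¹) by computing successive powers:
  (uv⁻¹)¹ = uv⁻¹, (uv⁻¹)² = u², (uv⁻¹)³ = uv, (uv⁻¹)⁴ = e.
So |⟨uv⁻¹⟩| = ord(uv⁻¹) = 4. With |G| = 8, by Lagrange [G : ⟨uv⁻¹⟩] = 8/4 = 2.

Answer: 2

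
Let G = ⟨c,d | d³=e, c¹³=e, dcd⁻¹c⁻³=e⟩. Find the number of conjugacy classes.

The conjugacy classes (representative and size) are:
  [e] (size 1), [c] (size 3), [c⁵] (size 3), [c¹⁰] (size 3), [c⁸] (size 3), [c¹⁰d] (size 13), [c⁷d²] (size 13).
Class equation: 1 + 3 + 3 + 3 + 3 + 13 + 13 = 39 = |G|. So G has 7 conjugacy classes.

Answer: 7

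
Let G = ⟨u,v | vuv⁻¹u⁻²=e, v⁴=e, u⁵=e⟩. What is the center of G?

An element z ∈ Z(G) iff z commutes with every generator.
For example e is central: e·u = u = u·e; e·v = v = v·e.
Whereas u ∉ Z(G) since u·v = uv ≠ u²v = v·u.
Checking each of the 20 elements this way gives Z(G) = {e}, of order 1.

Answer: {e}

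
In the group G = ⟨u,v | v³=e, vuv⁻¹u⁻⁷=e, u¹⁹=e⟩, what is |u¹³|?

Compute successive powers until reaching e:
  (u¹³)¹ = u¹³, (u¹³)² = u⁷, (u¹³)³ = u, (u¹³)⁴ = u¹⁴, (u¹³)⁵ = u⁸, (u¹³)⁶ = u², (u¹³)⁷ = u¹⁵, (u¹³)⁸ = u⁹, (u¹³)⁹ = u³, (u¹³)¹⁰ = u¹⁶, (u¹³)¹¹ = u¹⁰, (u¹³)¹² = u⁴, (u¹³)¹³ = u¹⁷, (u¹³)¹⁴ = u¹¹, (u¹³)¹⁵ = u⁵, (u¹³)¹⁶ = u¹⁸, (u¹³)¹⁷ = u¹², (u¹³)¹⁸ = u⁶, (u¹³)¹⁹ = e.
The smallest positive k with (u¹³)ᵏ = e is 19.

Answer: 19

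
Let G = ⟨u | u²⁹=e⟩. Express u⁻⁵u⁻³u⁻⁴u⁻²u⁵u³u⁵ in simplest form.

Multiply left to right, reducing at each step:
  (u²⁴) · u⁻³ = u²¹
  (u²¹) · u⁻⁴ = u¹⁷
  (u¹⁷) · u⁻² = u¹⁵
  (u¹⁵) · u⁵ = u²⁰
  (u²⁰) · u³ = u²³
  (u²³) · u⁵ = u²⁸

Answer: u²⁸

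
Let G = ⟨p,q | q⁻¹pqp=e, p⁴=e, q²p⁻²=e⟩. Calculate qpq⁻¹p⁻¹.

[q, p] = q·p·q⁻¹·p⁻¹.
  q · p = pq⁻¹
  (pq⁻¹) · (q⁻¹) = p³
  (p³) · (p³) = p²

Answer: p²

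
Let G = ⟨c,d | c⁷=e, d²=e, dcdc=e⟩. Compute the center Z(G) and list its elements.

An element z ∈ Z(G) iff z commutes with every generator.
For example e is central: e·c = c = c·e; e·d = d = d·e.
Whereas c ∉ Z(G) since c·d = cd ≠ c⁶d = d·c.
Checking each of the 14 elements this way gives Z(G) = {e}, of order 1.

Answer: {e}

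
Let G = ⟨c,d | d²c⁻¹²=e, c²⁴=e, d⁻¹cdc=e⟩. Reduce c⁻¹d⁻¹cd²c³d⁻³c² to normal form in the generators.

Multiply left to right, reducing at each step:
  (c²³) · d⁻¹ = c¹¹d
  (c¹¹d) · c = c¹⁰d
  (c¹⁰d) · d² = c¹⁰d⁻¹
  (c¹⁰d⁻¹) · c³ = c⁷d⁻¹
  (c⁷d⁻¹) · d⁻³ = c⁷
  (c⁷) · c² = c⁹

Answer: c⁹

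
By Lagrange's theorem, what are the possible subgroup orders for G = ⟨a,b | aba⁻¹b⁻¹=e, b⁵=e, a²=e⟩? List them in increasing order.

|G| = 10 = 2 · 5. By Lagrange's theorem the order of any subgroup divides 10; the divisors of 10 are 1, 2, 5, 10.

Answer: 1, 2, 5, 10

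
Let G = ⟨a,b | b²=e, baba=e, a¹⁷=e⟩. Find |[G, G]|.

G' = [G, G] is generated by all commutators. The generator-pair commutators are: [a, b] = a².
The subgroup they normally generate is {e, a, a², a³, a⁴, a⁵, a⁶, a⁷, a⁸, a⁹, a¹⁰, a¹¹, a¹², a¹³, a¹⁴, a¹⁵, a¹⁶}, of order 17.
Check: |G/G'| = 34/17 = 2 is the order of the abelianisation.

Answer: 17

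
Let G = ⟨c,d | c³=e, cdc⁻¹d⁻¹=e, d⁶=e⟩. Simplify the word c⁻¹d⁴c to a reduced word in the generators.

Multiply left to right, reducing at each step:
  (c²) · d⁴ = c²d⁴
  (c²d⁴) · c = d⁴

Answer: d⁴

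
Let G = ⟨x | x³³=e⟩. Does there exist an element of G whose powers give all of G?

|G| = 33. The element x has order 33 (its powers give 33 distinct elements), so ⟨x⟩ = G and G is cyclic.

Answer: Yes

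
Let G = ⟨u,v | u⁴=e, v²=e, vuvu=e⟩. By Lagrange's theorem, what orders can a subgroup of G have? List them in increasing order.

|G| = 8 = 2³. By Lagrange's theorem the order of any subgroup divides 8; the divisors of 8 are 1, 2, 4, 8.

Answer: 1, 2, 4, 8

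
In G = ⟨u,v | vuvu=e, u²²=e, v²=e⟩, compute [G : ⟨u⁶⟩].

First find ord(u⁶) by computing successive powers:
  (u⁶)¹ = u⁶, (u⁶)² = u¹², (u⁶)³ = u¹⁸, (u⁶)⁴ = u², (u⁶)⁵ = u⁸, (u⁶)⁶ = u¹⁴, (u⁶)⁷ = u²⁰, (u⁶)⁸ = u⁴, (u⁶)⁹ = u¹⁰, (u⁶)¹⁰ = u¹⁶, (u⁶)¹¹ = e.
So |⟨u⁶⟩| = ord(u⁶) = 11. With |G| = 44, by Lagrange [G : ⟨u⁶⟩] = 44/11 = 4.

Answer: 4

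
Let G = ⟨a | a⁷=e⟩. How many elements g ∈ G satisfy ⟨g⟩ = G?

G is cyclic of order 7. An element generates G iff its order is 7, and a cyclic group of order 7 has exactly φ(7) = 6 such elements.

Answer: 6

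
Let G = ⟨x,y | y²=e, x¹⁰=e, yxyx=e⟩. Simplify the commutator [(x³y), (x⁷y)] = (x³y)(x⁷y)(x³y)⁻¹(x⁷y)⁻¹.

[(x³y), (x⁷y)] = (x³y)·(x⁷y)·(x³y)⁻¹·(x⁷y)⁻¹.
  (x³y) · (x⁷y) = x⁶
  (x⁶) · (x³y) = x⁹y
  (x⁹y) · (x⁷y) = x²

Answer: x²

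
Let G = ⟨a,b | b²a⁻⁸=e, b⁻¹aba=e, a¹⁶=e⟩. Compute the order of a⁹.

Compute successive powers until reaching e:
  (a⁹)¹ = a⁹, (a⁹)² = a², (a⁹)³ = a¹¹, (a⁹)⁴ = a⁴, (a⁹)⁵ = a¹³, (a⁹)⁶ = a⁶, (a⁹)⁷ = a¹⁵, (a⁹)⁸ = a⁸, (a⁹)⁹ = a, (a⁹)¹⁰ = a¹⁰, (a⁹)¹¹ = a³, (a⁹)¹² = a¹², (a⁹)¹³ = a⁵, (a⁹)¹⁴ = a¹⁴, (a⁹)¹⁵ = a⁷, (a⁹)¹⁶ = e.
The smallest positive k with (a⁹)ᵏ = e is 16.

Answer: 16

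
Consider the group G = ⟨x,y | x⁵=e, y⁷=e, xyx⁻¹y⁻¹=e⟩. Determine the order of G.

Enumerate words in the generators, reducing via the relations: the distinct elements are
  {e, x, y, xy, x², x³, x⁴, y², y³, y⁴, y⁵, y⁶, xy², xy³, xy⁴, xy⁵, xy⁶, x²y, x³y, x⁴y, x²y², x²y³, x²y⁴, x²y⁵, x²y⁶, x³y², x³y³, x³y⁴, x³y⁵, x³y⁶, x⁴y², x⁴y³, x⁴y⁴, x⁴y⁵, x⁴y⁶}.
No further products give new elements, so |G| = 35.

Answer: 35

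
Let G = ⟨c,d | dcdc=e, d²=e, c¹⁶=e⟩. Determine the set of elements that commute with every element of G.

An element z ∈ Z(G) iff z commutes with every generator.
For example c⁸ is central: (c⁸)·c = c⁹ = c·(c⁸); (c⁸)·d = c⁸d = d·(c⁸).
Whereas c ∉ Z(G) since c·d = cd ≠ c¹⁵d = d·c.
Checking each of the 32 elements this way gives Z(G) = {e, c⁸}, of order 2.

Answer: {e, c⁸}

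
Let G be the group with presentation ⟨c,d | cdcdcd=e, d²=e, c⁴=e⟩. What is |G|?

Enumerate words in the generators, reducing via the relations: the distinct elements are
  {c, d, e, cd, c², c³, dc, cdc, c²d, c³d, dc², dc³, cdc², cdc³, c²dc, c³dc, dc²d, cdc²d, c²dc², c²dc³, c³dc², c³dc³, c²dc²d, c³dc²d}.
No further products give new elements, so |G| = 24.

Answer: 24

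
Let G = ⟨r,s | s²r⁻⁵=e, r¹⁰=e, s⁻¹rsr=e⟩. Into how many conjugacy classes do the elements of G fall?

The conjugacy classes (representative and size) are:
  [e] (size 1), [r] (size 2), [r⁸] (size 2), [r⁷] (size 2), [r⁴] (size 2), [r⁵] (size 1), [r⁴s] (size 5), [r²s⁻¹] (size 5).
Class equation: 1 + 2 + 2 + 2 + 2 + 1 + 5 + 5 = 20 = |G|. So G has 8 conjugacy classes.

Answer: 8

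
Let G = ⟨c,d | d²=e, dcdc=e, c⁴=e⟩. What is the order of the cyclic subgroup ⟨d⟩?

|⟨d⟩| equals the order of d. Compute successive powers until reaching e:
  d¹ = d, d² = e.
The smallest positive k with dᵏ = e is 2, so |⟨d⟩| = 2.

Answer: 2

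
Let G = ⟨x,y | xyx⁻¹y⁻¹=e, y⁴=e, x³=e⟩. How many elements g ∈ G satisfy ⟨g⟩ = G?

G is cyclic of order 12. An element generates G iff its order is 12, and a cyclic group of order 12 has exactly φ(12) = 4 such elements.

Answer: 4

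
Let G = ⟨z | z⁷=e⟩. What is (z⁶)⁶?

Compute successive powers of (z⁶), reducing at each step:
  (z⁶)²: (z⁶) · z⁶ = z⁵
  (z⁶)³: (z⁵) · z⁶ = z⁴
  (z⁶)⁴: (z⁴) · z⁶ = z³
  (z⁶)⁵: (z³) · z⁶ = z²
  (z⁶)⁶: (z²) · z⁶ = z

Answer: z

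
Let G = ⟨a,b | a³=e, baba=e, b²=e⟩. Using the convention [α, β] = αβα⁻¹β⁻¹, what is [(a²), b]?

[(a²), b] = (a²)·b·(a²)⁻¹·b⁻¹.
  (a²) · b = a²b
  (a²b) · a = ab
  (ab) · b = a

Answer: a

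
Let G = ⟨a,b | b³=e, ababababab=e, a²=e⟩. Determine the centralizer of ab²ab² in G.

⟨ab²ab²⟩ ⊆ C_G(ab²ab²) since powers of ab²ab² commute with ab²ab²; so |C_G(ab²ab²)| ≥ |⟨ab²ab²⟩| = 5.
By orbit–stabilizer, |C_G(ab²ab²)| = |G| / |conj. class of ab²ab²| = 60 / 12 = 5.
The 5 elements commuting with ab²ab² are {e, ab², ba, baba, ab²ab²}.

Answer: {e, ab², ba, baba, ab²ab²}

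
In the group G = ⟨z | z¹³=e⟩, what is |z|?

Compute successive powers until reaching e:
  z¹ = z, z² = z², z³ = z³, z⁴ = z⁴, z⁵ = z⁵, z⁶ = z⁶, z⁷ = z⁷, z⁸ = z⁸, z⁹ = z⁹, z¹⁰ = z¹⁰, z¹¹ = z¹¹, z¹² = z¹², z¹³ = e.
The smallest positive k with zᵏ = e is 13.

Answer: 13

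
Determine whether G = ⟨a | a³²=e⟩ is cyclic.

|G| = 32. The element a has order 32 (its powers give 32 distinct elements), so ⟨a⟩ = G and G is cyclic.

Answer: Yes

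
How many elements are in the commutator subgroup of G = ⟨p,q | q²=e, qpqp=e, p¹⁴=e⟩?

G' = [G, G] is generated by all commutators. The generator-pair commutators are: [p, q] = p².
The subgroup they normally generate is {e, p², p⁴, p⁶, p⁸, p¹⁰, p¹²}, of order 7.
Check: |G/G'| = 28/7 = 4 is the order of the abelianisation.

Answer: 7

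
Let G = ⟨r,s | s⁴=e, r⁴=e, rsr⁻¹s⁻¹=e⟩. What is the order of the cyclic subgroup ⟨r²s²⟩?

|⟨r²s²⟩| equals the order of r²s². Compute successive powers until reaching e:
  (r²s²)¹ = r²s², (r²s²)² = e.
The smallest positive k with (r²s²)ᵏ = e is 2, so |⟨r²s²⟩| = 2.

Answer: 2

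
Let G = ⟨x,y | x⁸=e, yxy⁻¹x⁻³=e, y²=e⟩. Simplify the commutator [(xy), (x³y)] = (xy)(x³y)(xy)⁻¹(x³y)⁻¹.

[(xy), (x³y)] = (xy)·(x³y)·(xy)⁻¹·(x³y)⁻¹.
  (xy) · (x³y) = x²
  (x²) · (x⁵y) = x⁷y
  (x⁷y) · (x⁷y) = x⁴

Answer: x⁴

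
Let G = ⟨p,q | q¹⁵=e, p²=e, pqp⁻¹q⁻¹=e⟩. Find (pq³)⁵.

Compute successive powers of (pq³), reducing at each step:
  (pq³)²: (pq³) · p = q³;   (q³) · q³ = q⁶
  (pq³)³: (q⁶) · p = pq⁶;   (pq⁶) · q³ = pq⁹
  (pq³)⁴: (pq⁹) · p = q⁹;   (q⁹) · q³ = q¹²
  (pq³)⁵: (q¹²) · p = pq¹²;   (pq¹²) · q³ = p

Answer: p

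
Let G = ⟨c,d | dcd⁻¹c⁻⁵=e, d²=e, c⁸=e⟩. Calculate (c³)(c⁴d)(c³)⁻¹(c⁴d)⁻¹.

[(c³), (c⁴d)] = (c³)·(c⁴d)·(c³)⁻¹·(c⁴d)⁻¹.
  (c³) · (c⁴d) = c⁷d
  (c⁷d) · (c⁵) = d
  d · (c⁴d) = c⁴

Answer: c⁴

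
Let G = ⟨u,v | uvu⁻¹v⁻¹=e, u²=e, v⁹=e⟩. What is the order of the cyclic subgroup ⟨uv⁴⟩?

|⟨uv⁴⟩| equals the order of uv⁴. Compute successive powers until reaching e:
  (uv⁴)¹ = uv⁴, (uv⁴)² = v⁸, (uv⁴)³ = uv³, (uv⁴)⁴ = v⁷, (uv⁴)⁵ = uv², (uv⁴)⁶ = v⁶, (uv⁴)⁷ = uv, (uv⁴)⁸ = v⁵, (uv⁴)⁹ = u, (uv⁴)¹⁰ = v⁴, (uv⁴)¹¹ = uv⁸, (uv⁴)¹² = v³, (uv⁴)¹³ = uv⁷, (uv⁴)¹⁴ = v², (uv⁴)¹⁵ = uv⁶, (uv⁴)¹⁶ = v, (uv⁴)¹⁷ = uv⁵, (uv⁴)¹⁸ = e.
The smallest positive k with (uv⁴)ᵏ = e is 18, so |⟨uv⁴⟩| = 18.

Answer: 18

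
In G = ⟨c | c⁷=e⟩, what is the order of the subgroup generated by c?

|⟨c⟩| equals the order of c. Compute successive powers until reaching e:
  c¹ = c, c² = c², c³ = c³, c⁴ = c⁴, c⁵ = c⁵, c⁶ = c⁶, c⁷ = e.
The smallest positive k with cᵏ = e is 7, so |⟨c⟩| = 7.

Answer: 7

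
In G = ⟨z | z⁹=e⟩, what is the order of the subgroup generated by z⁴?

|⟨z⁴⟩| equals the order of z⁴. Compute successive powers until reaching e:
  (z⁴)¹ = z⁴, (z⁴)² = z⁸, (z⁴)³ = z³, (z⁴)⁴ = z⁷, (z⁴)⁵ = z², (z⁴)⁶ = z⁶, (z⁴)⁷ = z, (z⁴)⁸ = z⁵, (z⁴)⁹ = e.
The smallest positive k with (z⁴)ᵏ = e is 9, so |⟨z⁴⟩| = 9.

Answer: 9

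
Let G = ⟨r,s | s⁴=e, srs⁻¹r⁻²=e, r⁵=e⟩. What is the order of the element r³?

Compute successive powers until reaching e:
  (r³)¹ = r³, (r³)² = r, (r³)³ = r⁴, (r³)⁴ = r², (r³)⁵ = e.
The smallest positive k with (r³)ᵏ = e is 5.

Answer: 5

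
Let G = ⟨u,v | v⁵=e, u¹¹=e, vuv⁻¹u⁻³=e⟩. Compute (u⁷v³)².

Compute successive powers of (u⁷v³), reducing at each step:
  (u⁷v³)²: (u⁷v³) · u⁷ = u⁹v³;   (u⁹v³) · v³ = u⁹v

Answer: u⁹v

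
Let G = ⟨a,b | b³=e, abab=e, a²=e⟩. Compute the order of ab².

Compute successive powers until reaching e:
  (ab²)¹ = ab², (ab²)² = e.
The smallest positive k with (ab²)ᵏ = e is 2.

Answer: 2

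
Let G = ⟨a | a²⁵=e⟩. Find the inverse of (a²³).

The order of (a²³) is 25 (smallest k with (a²³)ᵏ = e), so (a²³)⁻¹ = (a²³)²⁴ = a².
Check: (a²³) · (a²) → (a²³) · a² = e, giving e as required.

Answer: a²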